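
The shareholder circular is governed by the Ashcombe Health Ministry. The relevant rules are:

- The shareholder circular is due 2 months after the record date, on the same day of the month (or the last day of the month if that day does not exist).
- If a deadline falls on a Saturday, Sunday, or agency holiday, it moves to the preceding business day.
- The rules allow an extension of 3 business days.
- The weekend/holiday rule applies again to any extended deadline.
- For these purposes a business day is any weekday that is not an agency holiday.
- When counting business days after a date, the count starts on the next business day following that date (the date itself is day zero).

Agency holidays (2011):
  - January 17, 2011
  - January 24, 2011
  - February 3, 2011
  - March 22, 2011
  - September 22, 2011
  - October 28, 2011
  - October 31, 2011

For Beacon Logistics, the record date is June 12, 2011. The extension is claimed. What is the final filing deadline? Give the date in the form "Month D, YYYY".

August 17, 2011

Moving 2 months forward from June 12, 2011 on the corresponding day gives August 12, 2011.
August 12, 2011 (Friday) is already a business day.
Counting 3 further business days from August 12, 2011 reaches August 17, 2011.
Since August 17, 2011 is a Wednesday and not a holiday, the date is unchanged.
The final due date is August 17, 2011.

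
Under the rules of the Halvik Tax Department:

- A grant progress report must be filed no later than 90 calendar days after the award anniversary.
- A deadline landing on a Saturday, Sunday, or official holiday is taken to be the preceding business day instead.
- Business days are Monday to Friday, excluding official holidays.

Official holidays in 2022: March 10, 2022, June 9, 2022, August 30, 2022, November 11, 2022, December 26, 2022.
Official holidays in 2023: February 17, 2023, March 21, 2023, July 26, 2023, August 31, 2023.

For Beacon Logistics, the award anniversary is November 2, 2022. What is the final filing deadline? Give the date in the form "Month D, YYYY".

January 31, 2023

Trigger date November 2, 2022 + 90 calendar days = January 31, 2023.
January 31, 2023 falls on a Tuesday, which is a business day, so no adjustment is needed.
Deadline: January 31, 2023.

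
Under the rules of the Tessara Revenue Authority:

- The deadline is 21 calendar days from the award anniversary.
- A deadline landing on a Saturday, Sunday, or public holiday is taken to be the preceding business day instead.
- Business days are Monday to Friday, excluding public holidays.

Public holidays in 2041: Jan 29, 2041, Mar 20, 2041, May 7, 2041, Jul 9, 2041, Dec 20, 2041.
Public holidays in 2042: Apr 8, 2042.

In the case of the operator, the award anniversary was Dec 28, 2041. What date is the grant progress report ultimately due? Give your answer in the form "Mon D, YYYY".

Trigger date Dec 28, 2041 + 21 calendar days = Jan 18, 2042.
Jan 18, 2042 falls on a Saturday. Rolling to the preceding business day gives Jan 17, 2042, a Friday.
Final deadline: Jan 17, 2042.

Jan 17, 2042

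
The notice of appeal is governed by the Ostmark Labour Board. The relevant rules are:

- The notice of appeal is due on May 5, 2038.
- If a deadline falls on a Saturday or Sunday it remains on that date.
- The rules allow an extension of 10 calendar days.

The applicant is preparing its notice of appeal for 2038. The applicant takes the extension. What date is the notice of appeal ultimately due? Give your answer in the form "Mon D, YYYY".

May 15, 2038

The stated deadline is May 5, 2038.
May 5, 2038 falls on a Wednesday. The rules make no weekend/holiday allowance, so it remains May 5, 2038.
With the 10-day extension, May 5, 2038 becomes May 15, 2038.
May 15, 2038 is a Saturday; no weekend or holiday adjustment applies.
Final deadline: May 15, 2038.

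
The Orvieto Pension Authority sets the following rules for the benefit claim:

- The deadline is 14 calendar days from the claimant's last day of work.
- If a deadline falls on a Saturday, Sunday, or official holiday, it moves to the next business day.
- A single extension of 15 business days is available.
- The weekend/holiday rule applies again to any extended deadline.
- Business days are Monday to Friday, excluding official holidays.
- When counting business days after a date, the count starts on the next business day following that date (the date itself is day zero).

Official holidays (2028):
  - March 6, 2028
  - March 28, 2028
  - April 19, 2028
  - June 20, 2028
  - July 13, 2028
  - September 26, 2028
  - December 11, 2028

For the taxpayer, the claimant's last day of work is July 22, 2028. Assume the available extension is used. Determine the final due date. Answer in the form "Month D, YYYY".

Trigger date July 22, 2028 + 14 calendar days = August 5, 2028.
August 5, 2028 is a Saturday; the next business day is August 7, 2028 (Monday).
Counting 15 further business days from August 7, 2028 reaches August 28, 2028.
August 28, 2028 (Monday) is already a business day.
Deadline: August 28, 2028.

August 28, 2028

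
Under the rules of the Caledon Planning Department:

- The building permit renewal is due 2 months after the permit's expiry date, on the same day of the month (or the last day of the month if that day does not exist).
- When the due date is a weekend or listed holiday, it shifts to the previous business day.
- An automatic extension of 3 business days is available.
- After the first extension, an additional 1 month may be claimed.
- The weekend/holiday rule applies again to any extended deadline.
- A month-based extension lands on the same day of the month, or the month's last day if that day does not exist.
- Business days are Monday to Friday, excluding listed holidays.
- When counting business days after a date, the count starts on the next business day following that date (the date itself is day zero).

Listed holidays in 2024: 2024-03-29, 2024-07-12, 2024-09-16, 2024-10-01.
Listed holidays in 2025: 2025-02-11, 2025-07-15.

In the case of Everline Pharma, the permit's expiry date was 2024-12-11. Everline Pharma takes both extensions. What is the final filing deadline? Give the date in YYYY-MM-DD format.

2025-03-14

2 months after 2024-12-11, on the same day of the month, is 2025-02-11.
2025-02-11 is a listed holiday; the preceding business day is 2025-02-10 (Monday).
Counting 3 further business days from 2025-02-10 reaches 2025-02-14.
2025-02-14 is a Friday and not a listed holiday, so it stands.
Applying the 1 month extension: 1 month after 2025-02-14 is 2025-03-14.
Since 2025-03-14 is a Friday and not a holiday, the date is unchanged.
Deadline: 2025-03-14.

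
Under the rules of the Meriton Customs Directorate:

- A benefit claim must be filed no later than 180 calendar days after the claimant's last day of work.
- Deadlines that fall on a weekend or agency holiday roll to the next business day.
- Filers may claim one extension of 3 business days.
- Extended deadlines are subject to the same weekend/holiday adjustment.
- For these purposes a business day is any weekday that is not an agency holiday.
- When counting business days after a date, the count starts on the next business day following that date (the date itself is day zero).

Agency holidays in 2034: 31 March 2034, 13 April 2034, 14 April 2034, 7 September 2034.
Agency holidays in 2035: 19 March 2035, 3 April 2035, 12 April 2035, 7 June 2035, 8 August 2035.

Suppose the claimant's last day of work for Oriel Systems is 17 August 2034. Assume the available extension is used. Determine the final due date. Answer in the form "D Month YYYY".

16 February 2035

180 calendar days after 17 August 2034 is 13 February 2035.
Since 13 February 2035 is a Tuesday and not a holiday, the date is unchanged.
The 3-business-day extension runs from 13 February 2035 to 16 February 2035.
Since 16 February 2035 is a Friday and not a holiday, the date is unchanged.
Deadline: 16 February 2035.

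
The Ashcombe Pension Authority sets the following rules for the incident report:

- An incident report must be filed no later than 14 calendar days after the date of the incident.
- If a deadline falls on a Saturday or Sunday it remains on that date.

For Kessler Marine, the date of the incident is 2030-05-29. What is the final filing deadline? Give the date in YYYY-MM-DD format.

2030-06-12

From 2030-05-29, 14 calendar days later is 2030-06-12.
2030-06-12 falls on a Wednesday. The rules make no weekend/holiday allowance, so it remains 2030-06-12.
The final due date is 2030-06-12.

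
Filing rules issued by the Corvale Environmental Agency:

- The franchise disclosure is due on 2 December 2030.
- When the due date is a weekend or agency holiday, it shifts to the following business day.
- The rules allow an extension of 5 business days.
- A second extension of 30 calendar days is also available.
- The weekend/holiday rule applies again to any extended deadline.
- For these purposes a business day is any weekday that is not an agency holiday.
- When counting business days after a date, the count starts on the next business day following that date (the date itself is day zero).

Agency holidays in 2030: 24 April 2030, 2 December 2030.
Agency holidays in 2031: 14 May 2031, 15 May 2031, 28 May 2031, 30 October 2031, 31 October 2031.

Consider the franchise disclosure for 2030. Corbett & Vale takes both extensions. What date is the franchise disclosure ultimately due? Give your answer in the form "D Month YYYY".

9 January 2031

The statutory due date is 2 December 2030.
2 December 2030 is a listed holiday, so it moves to the next business day, 3 December 2030 (Tuesday).
The 5-business-day extension runs from 3 December 2030 to 10 December 2030.
10 December 2030 falls on a Tuesday, which is a business day, so no adjustment is needed.
Applying the 30-calendar-day extension: 10 December 2030 + 30 days = 9 January 2031.
Since 9 January 2031 is a Thursday and not a holiday, the date is unchanged.
The final due date is 9 January 2031.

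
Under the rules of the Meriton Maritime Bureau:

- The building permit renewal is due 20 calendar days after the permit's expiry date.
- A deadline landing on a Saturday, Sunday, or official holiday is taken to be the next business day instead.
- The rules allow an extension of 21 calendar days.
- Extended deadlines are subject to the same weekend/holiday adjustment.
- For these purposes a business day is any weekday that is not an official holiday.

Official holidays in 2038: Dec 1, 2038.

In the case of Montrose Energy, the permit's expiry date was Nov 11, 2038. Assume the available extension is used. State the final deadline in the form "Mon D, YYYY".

Adding 20 calendar days to Nov 11, 2038 gives Dec 1, 2038.
Dec 1, 2038 is a listed holiday, so it moves to the next business day, Dec 2, 2038 (Thursday).
The 21-calendar-day extension moves the deadline from Dec 2, 2038 to Dec 23, 2038.
Dec 23, 2038 falls on a Thursday, which is a business day, so no adjustment is needed.
So the filing is due Dec 23, 2038.

Dec 23, 2038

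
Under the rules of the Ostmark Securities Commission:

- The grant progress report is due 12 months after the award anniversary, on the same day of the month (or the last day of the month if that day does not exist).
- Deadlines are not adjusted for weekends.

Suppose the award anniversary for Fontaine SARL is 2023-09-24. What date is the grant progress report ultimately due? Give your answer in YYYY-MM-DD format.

12 months from 2023-09-24 is 2024-09-24.
2024-09-24 falls on a Tuesday. The rules make no weekend/holiday allowance, so it remains 2024-09-24.
Final deadline: 2024-09-24.

2024-09-24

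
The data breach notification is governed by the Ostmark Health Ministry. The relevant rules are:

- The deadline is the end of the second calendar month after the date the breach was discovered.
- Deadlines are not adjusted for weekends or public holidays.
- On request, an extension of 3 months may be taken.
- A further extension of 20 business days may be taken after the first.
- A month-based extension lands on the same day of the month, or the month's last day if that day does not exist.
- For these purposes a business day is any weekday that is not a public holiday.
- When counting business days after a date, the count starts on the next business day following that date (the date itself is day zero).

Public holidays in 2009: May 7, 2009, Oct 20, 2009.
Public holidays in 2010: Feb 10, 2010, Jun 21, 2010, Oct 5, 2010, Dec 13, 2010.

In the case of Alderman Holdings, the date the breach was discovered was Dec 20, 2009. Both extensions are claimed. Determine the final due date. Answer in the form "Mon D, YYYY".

2 months after Dec 20, 2009 falls in February 2010; the last day of that month is Feb 28, 2010.
No adjustment is made for weekends or holidays, so Feb 28, 2010 stands.
Applying the 3 months extension: 3 months after Feb 28, 2010 is May 28, 2010.
No adjustment is made for weekends or holidays, so May 28, 2010 stands.
The 20-business-day extension runs from May 28, 2010 to Jun 28, 2010.
Jun 28, 2010 is a Monday; no weekend or holiday adjustment applies.
So the filing is due Jun 28, 2010.

Jun 28, 2010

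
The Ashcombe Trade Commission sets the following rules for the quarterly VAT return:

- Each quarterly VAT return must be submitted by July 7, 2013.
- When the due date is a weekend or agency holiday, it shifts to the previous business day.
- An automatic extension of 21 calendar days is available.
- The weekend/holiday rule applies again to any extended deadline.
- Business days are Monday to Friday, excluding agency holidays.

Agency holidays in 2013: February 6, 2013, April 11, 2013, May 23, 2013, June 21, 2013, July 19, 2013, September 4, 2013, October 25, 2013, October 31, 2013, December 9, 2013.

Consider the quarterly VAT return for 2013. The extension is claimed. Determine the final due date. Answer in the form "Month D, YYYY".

The statutory due date is July 7, 2013.
Because July 7, 2013 is a Sunday, the deadline becomes July 5, 2013 (Friday).
Add the 21 calendar-day extension to July 5, 2013: July 26, 2013.
July 26, 2013 is a Friday and not a listed holiday, so it stands.
Deadline: July 26, 2013.

July 26, 2013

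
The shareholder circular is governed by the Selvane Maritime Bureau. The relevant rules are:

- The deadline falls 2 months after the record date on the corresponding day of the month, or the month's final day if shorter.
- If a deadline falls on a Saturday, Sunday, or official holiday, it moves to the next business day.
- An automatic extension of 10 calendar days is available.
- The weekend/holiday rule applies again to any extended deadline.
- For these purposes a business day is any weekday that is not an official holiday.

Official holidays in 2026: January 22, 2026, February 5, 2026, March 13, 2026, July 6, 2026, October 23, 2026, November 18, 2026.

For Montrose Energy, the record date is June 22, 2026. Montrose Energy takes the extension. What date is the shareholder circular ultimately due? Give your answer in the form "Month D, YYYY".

2 months after June 22, 2026, on the same day of the month, is August 22, 2026.
August 22, 2026 falls on a Saturday. Rolling to the next business day gives August 24, 2026, a Monday.
With the 10-day extension, August 24, 2026 becomes September 3, 2026.
September 3, 2026 falls on a Thursday, which is a business day, so no adjustment is needed.
So the filing is due September 3, 2026.

September 3, 2026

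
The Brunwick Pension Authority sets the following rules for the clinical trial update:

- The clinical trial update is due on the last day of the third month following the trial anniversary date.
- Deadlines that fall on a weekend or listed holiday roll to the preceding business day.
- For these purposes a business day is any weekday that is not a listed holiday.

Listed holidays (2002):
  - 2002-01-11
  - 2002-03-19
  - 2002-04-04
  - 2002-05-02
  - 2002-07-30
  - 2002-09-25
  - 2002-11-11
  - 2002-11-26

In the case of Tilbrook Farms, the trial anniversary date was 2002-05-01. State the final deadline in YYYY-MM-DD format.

3 months after 2002-05-01 falls in August 2002; the last day of that month is 2002-08-31.
2002-08-31 is a Saturday, so it moves to the preceding business day, 2002-08-30 (Friday).
Deadline: 2002-08-30.

2002-08-30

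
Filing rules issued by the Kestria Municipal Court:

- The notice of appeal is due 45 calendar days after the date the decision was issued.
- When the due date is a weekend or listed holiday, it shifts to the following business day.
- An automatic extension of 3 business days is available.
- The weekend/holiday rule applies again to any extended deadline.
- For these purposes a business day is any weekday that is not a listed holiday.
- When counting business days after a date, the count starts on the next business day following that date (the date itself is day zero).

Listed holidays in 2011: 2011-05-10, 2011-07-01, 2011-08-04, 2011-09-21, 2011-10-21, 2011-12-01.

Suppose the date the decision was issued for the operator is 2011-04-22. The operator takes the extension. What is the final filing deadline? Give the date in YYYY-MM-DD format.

Adding 45 calendar days to 2011-04-22 gives 2011-06-06.
Since 2011-06-06 is a Monday and not a holiday, the date is unchanged.
Counting 3 further business days from 2011-06-06 reaches 2011-06-09.
2011-06-09 is a Thursday and not a listed holiday, so it stands.
Deadline: 2011-06-09.

2011-06-09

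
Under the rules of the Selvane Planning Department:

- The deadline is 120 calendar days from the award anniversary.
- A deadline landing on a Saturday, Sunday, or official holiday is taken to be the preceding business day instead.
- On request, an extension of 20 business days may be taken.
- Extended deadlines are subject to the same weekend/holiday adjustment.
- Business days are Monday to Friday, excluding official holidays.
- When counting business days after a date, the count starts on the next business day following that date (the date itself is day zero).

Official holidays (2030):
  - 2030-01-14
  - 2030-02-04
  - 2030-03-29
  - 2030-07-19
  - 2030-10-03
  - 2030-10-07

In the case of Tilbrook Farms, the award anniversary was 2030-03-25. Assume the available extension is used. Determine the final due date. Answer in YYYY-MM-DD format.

2030-08-20

120 calendar days after 2030-03-25 is 2030-07-23.
2030-07-23 (Tuesday) is already a business day.
Counting 20 further business days from 2030-07-23 reaches 2030-08-20.
2030-08-20 is a Tuesday and not a listed holiday, so it stands.
The final due date is 2030-08-20.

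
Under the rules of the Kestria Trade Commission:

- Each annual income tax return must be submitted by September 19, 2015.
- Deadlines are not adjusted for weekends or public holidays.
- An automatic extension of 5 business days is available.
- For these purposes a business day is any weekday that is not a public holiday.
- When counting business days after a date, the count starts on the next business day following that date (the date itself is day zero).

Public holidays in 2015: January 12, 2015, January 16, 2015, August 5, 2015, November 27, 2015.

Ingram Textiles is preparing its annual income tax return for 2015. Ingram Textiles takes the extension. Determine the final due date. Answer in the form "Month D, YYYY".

September 25, 2015

The statutory due date is September 19, 2015.
No adjustment is made for weekends or holidays, so September 19, 2015 stands.
The 5-business-day extension runs from September 19, 2015 to September 25, 2015.
No adjustment is made for weekends or holidays, so September 25, 2015 stands.
Deadline: September 25, 2015.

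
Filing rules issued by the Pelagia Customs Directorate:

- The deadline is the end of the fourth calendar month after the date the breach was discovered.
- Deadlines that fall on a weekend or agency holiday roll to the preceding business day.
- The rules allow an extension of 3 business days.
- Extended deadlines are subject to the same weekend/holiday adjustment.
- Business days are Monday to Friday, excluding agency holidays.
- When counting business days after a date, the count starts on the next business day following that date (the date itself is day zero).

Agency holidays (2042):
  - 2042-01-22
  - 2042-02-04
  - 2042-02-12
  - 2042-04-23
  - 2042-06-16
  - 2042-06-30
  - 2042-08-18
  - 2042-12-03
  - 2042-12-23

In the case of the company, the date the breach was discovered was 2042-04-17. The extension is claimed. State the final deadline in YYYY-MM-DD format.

4 months after 2042-04-17 is August 2042; that month ends on 2042-08-31.
2042-08-31 is a Sunday, so it moves to the preceding business day, 2042-08-29 (Friday).
Counting 3 further business days from 2042-08-29 reaches 2042-09-03.
Since 2042-09-03 is a Wednesday and not a holiday, the date is unchanged.
Deadline: 2042-09-03.

2042-09-03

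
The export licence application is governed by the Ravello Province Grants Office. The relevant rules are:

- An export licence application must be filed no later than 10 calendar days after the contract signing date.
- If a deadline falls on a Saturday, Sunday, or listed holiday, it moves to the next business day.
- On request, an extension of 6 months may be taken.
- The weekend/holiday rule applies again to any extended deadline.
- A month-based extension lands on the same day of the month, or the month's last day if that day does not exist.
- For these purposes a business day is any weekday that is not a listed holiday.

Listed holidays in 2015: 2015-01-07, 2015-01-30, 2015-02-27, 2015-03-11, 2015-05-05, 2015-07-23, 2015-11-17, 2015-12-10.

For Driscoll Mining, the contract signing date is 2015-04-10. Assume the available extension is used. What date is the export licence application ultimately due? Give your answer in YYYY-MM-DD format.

2015-10-20

Trigger date 2015-04-10 + 10 calendar days = 2015-04-20.
2015-04-20 is a Monday and not a listed holiday, so it stands.
Applying the 6 months extension: 6 months after 2015-04-20 is 2015-10-20.
2015-10-20 (Tuesday) is already a business day.
Deadline: 2015-10-20.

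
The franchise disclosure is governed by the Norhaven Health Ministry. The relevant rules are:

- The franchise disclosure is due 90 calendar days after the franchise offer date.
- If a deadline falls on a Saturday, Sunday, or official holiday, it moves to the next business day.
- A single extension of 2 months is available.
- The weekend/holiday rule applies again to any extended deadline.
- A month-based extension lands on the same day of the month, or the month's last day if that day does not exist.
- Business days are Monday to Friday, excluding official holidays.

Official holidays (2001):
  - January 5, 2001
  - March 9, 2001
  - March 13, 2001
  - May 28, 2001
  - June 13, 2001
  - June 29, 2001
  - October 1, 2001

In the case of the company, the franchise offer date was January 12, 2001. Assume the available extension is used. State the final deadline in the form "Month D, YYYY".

June 12, 2001

From January 12, 2001, 90 calendar days later is April 12, 2001.
Since April 12, 2001 is a Thursday and not a holiday, the date is unchanged.
The 2 months extension carries April 12, 2001 to June 12, 2001.
June 12, 2001 falls on a Tuesday, which is a business day, so no adjustment is needed.
So the filing is due June 12, 2001.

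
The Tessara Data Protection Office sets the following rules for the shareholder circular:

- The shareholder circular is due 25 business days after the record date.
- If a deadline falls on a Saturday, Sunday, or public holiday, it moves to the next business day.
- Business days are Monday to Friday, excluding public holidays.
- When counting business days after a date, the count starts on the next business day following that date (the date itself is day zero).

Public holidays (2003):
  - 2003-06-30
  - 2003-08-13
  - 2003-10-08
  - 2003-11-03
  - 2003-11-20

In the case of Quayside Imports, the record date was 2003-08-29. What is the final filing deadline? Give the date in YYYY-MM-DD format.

2003-10-03

Counting 25 business days after 2003-08-29 (skipping weekends and listed holidays) reaches 2003-10-03.
2003-10-03 is a Friday and not a listed holiday, so it stands.
The final due date is 2003-10-03.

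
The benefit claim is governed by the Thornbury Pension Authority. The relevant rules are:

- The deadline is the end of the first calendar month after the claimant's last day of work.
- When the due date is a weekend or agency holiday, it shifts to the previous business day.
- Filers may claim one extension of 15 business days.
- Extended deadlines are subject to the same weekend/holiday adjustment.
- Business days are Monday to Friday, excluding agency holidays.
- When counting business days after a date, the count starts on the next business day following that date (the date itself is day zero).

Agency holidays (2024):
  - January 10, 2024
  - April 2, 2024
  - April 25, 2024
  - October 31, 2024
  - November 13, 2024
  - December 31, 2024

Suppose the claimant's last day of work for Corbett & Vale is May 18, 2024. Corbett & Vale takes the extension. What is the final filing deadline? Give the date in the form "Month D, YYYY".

1 month after May 18, 2024 is June 2024; that month ends on June 30, 2024.
June 30, 2024 falls on a Sunday. Rolling to the preceding business day gives June 28, 2024, a Friday.
Applying the 15-business-day extension: 15 business days after June 28, 2024 is July 19, 2024.
July 19, 2024 is a Friday and not a listed holiday, so it stands.
So the filing is due July 19, 2024.

July 19, 2024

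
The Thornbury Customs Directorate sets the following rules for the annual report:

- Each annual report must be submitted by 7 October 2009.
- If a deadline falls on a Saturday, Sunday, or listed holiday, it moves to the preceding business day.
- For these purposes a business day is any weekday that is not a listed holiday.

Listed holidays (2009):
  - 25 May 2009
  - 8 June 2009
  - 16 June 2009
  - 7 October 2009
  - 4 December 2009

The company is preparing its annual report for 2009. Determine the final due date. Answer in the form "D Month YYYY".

The stated deadline is 7 October 2009.
7 October 2009 falls on a listed holiday. Rolling to the preceding business day gives 6 October 2009, a Tuesday.
So the filing is due 6 October 2009.

6 October 2009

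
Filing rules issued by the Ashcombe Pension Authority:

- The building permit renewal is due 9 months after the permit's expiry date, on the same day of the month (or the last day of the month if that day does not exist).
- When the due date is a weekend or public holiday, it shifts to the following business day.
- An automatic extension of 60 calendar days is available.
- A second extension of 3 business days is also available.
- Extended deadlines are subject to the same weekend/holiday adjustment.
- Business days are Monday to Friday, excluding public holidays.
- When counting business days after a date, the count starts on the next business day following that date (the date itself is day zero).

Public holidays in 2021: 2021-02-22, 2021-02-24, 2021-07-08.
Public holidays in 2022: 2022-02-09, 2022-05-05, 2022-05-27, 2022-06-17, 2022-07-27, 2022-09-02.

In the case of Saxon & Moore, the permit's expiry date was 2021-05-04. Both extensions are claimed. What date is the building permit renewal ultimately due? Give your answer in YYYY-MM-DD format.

2022-04-08

Moving 9 months forward from 2021-05-04 on the corresponding day gives 2022-02-04.
Since 2022-02-04 is a Friday and not a holiday, the date is unchanged.
Applying the 60-calendar-day extension: 2022-02-04 + 60 days = 2022-04-05.
2022-04-05 is a Tuesday and not a listed holiday, so it stands.
Counting 3 further business days from 2022-04-05 reaches 2022-04-08.
2022-04-08 falls on a Friday, which is a business day, so no adjustment is needed.
Deadline: 2022-04-08.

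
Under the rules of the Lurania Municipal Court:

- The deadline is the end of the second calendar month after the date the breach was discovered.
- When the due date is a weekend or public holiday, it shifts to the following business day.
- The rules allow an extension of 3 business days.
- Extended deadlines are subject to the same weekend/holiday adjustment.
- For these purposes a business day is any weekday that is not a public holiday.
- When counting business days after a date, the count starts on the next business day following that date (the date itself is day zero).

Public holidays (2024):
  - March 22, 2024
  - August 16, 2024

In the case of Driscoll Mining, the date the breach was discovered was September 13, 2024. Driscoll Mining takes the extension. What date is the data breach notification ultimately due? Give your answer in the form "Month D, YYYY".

2 months after September 13, 2024 is November 2024; that month ends on November 30, 2024.
November 30, 2024 is a Saturday; the next business day is December 2, 2024 (Monday).
Applying the 3-business-day extension: 3 business days after December 2, 2024 is December 5, 2024.
December 5, 2024 (Thursday) is already a business day.
Final deadline: December 5, 2024.

December 5, 2024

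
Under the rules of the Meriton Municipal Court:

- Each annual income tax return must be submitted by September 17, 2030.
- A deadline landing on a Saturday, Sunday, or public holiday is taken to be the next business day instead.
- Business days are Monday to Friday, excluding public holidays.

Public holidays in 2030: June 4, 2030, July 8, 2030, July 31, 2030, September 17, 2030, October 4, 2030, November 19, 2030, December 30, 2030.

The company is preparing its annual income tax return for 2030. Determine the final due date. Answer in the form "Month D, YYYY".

The statutory due date is September 17, 2030.
Because September 17, 2030 is a listed holiday, the deadline becomes September 18, 2030 (Wednesday).
Deadline: September 18, 2030.

September 18, 2030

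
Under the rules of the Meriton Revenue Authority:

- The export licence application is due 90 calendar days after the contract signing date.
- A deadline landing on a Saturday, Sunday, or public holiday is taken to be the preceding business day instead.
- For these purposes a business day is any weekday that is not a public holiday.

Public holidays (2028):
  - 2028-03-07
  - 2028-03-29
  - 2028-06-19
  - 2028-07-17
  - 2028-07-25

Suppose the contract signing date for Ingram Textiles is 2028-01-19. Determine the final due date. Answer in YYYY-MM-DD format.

2028-04-18

90 calendar days after 2028-01-19 is 2028-04-18.
Since 2028-04-18 is a Tuesday and not a holiday, the date is unchanged.
Deadline: 2028-04-18.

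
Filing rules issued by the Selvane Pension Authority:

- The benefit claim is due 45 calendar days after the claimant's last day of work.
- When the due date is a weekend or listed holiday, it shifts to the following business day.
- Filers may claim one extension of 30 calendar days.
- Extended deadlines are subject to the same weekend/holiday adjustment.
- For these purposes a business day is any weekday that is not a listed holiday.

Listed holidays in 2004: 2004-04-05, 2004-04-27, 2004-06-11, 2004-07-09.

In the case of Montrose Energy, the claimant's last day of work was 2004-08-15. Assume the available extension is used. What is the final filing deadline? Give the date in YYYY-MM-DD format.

Trigger date 2004-08-15 + 45 calendar days = 2004-09-29.
2004-09-29 falls on a Wednesday, which is a business day, so no adjustment is needed.
With the 30-day extension, 2004-09-29 becomes 2004-10-29.
2004-10-29 falls on a Friday, which is a business day, so no adjustment is needed.
So the filing is due 2004-10-29.

2004-10-29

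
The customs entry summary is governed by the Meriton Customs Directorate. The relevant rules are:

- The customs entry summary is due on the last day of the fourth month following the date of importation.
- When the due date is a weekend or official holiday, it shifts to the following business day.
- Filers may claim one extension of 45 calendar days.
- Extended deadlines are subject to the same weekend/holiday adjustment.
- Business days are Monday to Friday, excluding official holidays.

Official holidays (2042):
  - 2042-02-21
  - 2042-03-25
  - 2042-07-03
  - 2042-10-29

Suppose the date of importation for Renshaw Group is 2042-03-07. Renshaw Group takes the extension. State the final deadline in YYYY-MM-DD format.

The fourth month after 2042-03-07 is July 2042, whose last day is 2042-07-31.
Since 2042-07-31 is a Thursday and not a holiday, the date is unchanged.
The 45-calendar-day extension moves the deadline from 2042-07-31 to 2042-09-14.
2042-09-14 is a Sunday; the next business day is 2042-09-15 (Monday).
The final due date is 2042-09-15.

2042-09-15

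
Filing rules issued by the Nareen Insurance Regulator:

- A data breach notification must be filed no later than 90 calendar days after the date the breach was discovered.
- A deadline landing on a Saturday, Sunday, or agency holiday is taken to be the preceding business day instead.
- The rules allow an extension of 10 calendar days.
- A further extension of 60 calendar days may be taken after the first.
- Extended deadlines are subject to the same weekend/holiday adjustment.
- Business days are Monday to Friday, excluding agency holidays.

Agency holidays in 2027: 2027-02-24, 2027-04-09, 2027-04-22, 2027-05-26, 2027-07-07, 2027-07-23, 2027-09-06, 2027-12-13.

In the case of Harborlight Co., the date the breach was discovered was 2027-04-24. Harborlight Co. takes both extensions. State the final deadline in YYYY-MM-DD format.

Adding 90 calendar days to 2027-04-24 gives 2027-07-23.
2027-07-23 is a listed holiday, so it moves to the preceding business day, 2027-07-22 (Thursday).
With the 10-day extension, 2027-07-22 becomes 2027-08-01.
2027-08-01 falls on a Sunday. Rolling to the preceding business day gives 2027-07-30, a Friday.
The 60-calendar-day extension moves the deadline from 2027-07-30 to 2027-09-28.
2027-09-28 falls on a Tuesday, which is a business day, so no adjustment is needed.
The final due date is 2027-09-28.

2027-09-28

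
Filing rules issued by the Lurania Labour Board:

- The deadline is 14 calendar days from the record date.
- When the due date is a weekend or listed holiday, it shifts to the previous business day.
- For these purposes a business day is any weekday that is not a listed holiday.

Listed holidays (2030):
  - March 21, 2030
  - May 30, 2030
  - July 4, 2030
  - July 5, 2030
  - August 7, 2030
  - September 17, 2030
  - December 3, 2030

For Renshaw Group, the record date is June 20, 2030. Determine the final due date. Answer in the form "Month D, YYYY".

From June 20, 2030, 14 calendar days later is July 4, 2030.
July 4, 2030 falls on a listed holiday. Rolling to the preceding business day gives July 3, 2030, a Wednesday.
So the filing is due July 3, 2030.

July 3, 2030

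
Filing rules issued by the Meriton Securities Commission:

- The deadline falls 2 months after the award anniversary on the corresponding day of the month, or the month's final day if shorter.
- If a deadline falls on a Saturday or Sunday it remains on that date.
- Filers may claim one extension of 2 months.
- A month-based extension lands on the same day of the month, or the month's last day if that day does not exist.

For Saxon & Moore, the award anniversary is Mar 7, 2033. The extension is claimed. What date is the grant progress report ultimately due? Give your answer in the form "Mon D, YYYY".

Jul 7, 2033

2 months from Mar 7, 2033 is May 7, 2033.
No adjustment is made for weekends or holidays, so May 7, 2033 stands.
Applying the 2 months extension: 2 months after May 7, 2033 is Jul 7, 2033.
Jul 7, 2033 falls on a Thursday. The rules make no weekend/holiday allowance, so it remains Jul 7, 2033.
So the filing is due Jul 7, 2033.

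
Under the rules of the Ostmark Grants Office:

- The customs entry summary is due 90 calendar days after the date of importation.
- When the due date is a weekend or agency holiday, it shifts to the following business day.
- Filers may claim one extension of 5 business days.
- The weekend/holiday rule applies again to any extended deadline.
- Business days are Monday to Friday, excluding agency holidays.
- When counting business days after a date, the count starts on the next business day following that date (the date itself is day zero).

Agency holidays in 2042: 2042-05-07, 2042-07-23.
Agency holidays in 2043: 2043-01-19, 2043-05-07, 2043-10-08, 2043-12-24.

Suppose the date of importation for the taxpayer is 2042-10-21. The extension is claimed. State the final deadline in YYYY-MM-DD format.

2043-01-27

Trigger date 2042-10-21 + 90 calendar days = 2043-01-19.
2043-01-19 is a listed holiday; the next business day is 2043-01-20 (Tuesday).
The 5-business-day extension runs from 2043-01-20 to 2043-01-27.
Since 2043-01-27 is a Tuesday and not a holiday, the date is unchanged.
So the filing is due 2043-01-27.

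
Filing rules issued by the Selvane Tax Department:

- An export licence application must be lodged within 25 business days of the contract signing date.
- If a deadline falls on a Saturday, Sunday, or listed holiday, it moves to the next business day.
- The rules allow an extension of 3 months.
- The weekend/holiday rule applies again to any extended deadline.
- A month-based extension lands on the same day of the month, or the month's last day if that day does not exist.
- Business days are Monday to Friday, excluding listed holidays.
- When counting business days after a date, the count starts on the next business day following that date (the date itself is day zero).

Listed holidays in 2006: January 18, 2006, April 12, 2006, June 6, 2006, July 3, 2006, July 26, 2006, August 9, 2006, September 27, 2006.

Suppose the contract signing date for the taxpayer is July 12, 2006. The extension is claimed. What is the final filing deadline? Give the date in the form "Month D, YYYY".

November 20, 2006

25 business days after July 12, 2006, excluding weekends and holidays, is August 18, 2006.
August 18, 2006 is a Friday and not a listed holiday, so it stands.
Add 3 months to August 18, 2006: November 18, 2006.
November 18, 2006 falls on a Saturday. Rolling to the next business day gives November 20, 2006, a Monday.
The final due date is November 20, 2006.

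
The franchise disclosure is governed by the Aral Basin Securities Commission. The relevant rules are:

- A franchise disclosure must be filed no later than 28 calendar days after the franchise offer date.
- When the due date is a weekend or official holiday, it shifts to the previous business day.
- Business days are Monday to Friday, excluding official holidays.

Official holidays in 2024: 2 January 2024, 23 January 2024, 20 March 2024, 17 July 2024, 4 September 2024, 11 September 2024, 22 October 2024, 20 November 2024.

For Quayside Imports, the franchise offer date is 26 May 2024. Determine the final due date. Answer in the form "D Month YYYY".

21 June 2024

Adding 28 calendar days to 26 May 2024 gives 23 June 2024.
23 June 2024 falls on a Sunday. Rolling to the preceding business day gives 21 June 2024, a Friday.
So the filing is due 21 June 2024.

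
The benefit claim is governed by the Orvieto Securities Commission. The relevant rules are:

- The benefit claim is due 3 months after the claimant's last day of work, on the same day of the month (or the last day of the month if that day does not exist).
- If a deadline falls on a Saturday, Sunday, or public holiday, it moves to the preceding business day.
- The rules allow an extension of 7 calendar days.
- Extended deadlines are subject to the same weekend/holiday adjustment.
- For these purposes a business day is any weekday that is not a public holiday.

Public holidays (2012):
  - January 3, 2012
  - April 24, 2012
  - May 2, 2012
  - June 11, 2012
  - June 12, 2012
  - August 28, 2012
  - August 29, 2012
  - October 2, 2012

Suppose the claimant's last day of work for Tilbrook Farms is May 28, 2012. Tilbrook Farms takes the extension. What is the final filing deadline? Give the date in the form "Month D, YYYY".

Moving 3 months forward from May 28, 2012 on the corresponding day gives August 28, 2012.
Because August 28, 2012 is a listed holiday, the deadline becomes August 27, 2012 (Monday).
Applying the 7-calendar-day extension: August 27, 2012 + 7 days = September 3, 2012.
Since September 3, 2012 is a Monday and not a holiday, the date is unchanged.
The final due date is September 3, 2012.

September 3, 2012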